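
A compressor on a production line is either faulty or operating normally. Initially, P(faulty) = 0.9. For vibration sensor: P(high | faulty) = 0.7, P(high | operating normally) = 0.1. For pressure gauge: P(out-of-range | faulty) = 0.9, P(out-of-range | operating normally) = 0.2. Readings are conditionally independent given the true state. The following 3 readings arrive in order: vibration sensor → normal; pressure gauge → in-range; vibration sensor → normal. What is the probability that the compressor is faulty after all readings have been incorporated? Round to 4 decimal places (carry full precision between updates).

0.1111

After vibration sensor='normal': P(faulty) = 0.3·0.9000 / (0.3·0.9000 + 0.9·0.1000) ≈ 0.7500
After pressure gauge='in-range': P(faulty) = 0.1·0.7500 / (0.1·0.7500 + 0.8·0.2500) ≈ 0.2727
After vibration sensor='normal': P(faulty) = 0.3·0.2727 / (0.3·0.2727 + 0.9·0.7273) ≈ 0.1111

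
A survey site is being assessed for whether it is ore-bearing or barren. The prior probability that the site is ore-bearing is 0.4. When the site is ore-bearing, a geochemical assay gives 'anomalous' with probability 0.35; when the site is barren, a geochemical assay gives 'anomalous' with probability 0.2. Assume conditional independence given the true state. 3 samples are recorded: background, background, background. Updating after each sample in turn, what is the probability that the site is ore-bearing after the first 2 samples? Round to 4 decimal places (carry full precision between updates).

0.3056

Each posterior becomes the prior for the next update.
After 'background': P(ore) = 0.65·0.4000 / (0.65·0.4000 + 0.8·0.6000) ≈ 0.3514
After 'background': P(ore) = 0.65·0.3514 / (0.65·0.3514 + 0.8·0.6486) ≈ 0.3056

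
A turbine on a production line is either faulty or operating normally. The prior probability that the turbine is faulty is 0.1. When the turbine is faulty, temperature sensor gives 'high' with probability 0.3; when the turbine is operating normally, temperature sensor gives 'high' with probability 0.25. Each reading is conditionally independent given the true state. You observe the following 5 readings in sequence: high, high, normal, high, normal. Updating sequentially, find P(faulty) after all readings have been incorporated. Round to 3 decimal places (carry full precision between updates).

0.143

Each posterior becomes the prior for the next update.
After 'high': P(faulty) = 0.3·0.1000 / (0.3·0.1000 + 0.25·0.9000) ≈ 0.1176
After 'high': P(faulty) = 0.3·0.1176 / (0.3·0.1176 + 0.25·0.8824) ≈ 0.1379
After 'normal': P(faulty) = 0.7·0.1379 / (0.7·0.1379 + 0.75·0.8621) ≈ 0.1299
After 'high': P(faulty) = 0.3·0.1299 / (0.3·0.1299 + 0.25·0.8701) ≈ 0.1520
After 'normal': P(faulty) = 0.7·0.1520 / (0.7·0.1520 + 0.75·0.8480) ≈ 0.1433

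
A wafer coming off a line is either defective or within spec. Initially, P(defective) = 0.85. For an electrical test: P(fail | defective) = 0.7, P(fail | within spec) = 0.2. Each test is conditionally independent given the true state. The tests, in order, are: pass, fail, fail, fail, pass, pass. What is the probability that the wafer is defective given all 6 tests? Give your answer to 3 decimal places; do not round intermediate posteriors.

0.928

After 'pass': P(defective) = 0.3·0.8500 / (0.3·0.8500 + 0.8·0.1500) ≈ 0.6800
After 'fail': P(defective) = 0.7·0.6800 / (0.7·0.6800 + 0.2·0.3200) ≈ 0.8815
After 'fail': P(defective) = 0.7·0.8815 / (0.7·0.8815 + 0.2·0.1185) ≈ 0.9630
After 'fail': P(defective) = 0.7·0.9630 / (0.7·0.9630 + 0.2·0.0370) ≈ 0.9891
After 'pass': P(defective) = 0.3·0.9891 / (0.3·0.9891 + 0.8·0.0109) ≈ 0.9716
After 'pass': P(defective) = 0.3·0.9716 / (0.3·0.9716 + 0.8·0.0284) ≈ 0.9276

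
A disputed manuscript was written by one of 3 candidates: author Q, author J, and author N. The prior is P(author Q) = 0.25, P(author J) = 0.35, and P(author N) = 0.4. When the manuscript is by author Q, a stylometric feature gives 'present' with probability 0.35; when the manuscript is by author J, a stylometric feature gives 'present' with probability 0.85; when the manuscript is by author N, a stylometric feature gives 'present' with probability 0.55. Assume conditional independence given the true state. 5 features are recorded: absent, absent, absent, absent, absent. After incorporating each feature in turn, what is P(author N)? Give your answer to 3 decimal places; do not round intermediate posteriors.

0.203

Each posterior becomes the prior for the next update.
After 'absent': normaliser = 0.65·0.2500 + 0.15·0.3500 + 0.45·0.4000; P(author Q) ≈ 0.4114, P(author J) ≈ 0.1329, P(author N) ≈ 0.4557
After 'absent': normaliser = 0.65·0.4114 + 0.15·0.1329 + 0.45·0.4557; P(author Q) ≈ 0.5431, P(author J) ≈ 0.0405, P(author N) ≈ 0.4165
After 'absent': normaliser = 0.65·0.5431 + 0.15·0.0405 + 0.45·0.4165; P(author Q) ≈ 0.6459, P(author J) ≈ 0.0111, P(author N) ≈ 0.3429
After 'absent': normaliser = 0.65·0.6459 + 0.15·0.0111 + 0.45·0.3429; P(author Q) ≈ 0.7291, P(author J) ≈ 0.0029, P(author N) ≈ 0.2680
After 'absent': normaliser = 0.65·0.7291 + 0.15·0.0029 + 0.45·0.2680; P(author Q) ≈ 0.7966, P(author J) ≈ 0.0007, P(author N) ≈ 0.2027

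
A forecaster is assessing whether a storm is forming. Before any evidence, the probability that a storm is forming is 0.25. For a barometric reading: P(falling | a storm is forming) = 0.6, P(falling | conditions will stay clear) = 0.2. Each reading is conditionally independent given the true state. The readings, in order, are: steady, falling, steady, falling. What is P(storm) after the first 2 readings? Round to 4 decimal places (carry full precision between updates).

0.3333

Apply Bayes' rule sequentially, carrying P(storm) forward.
After 'steady': P(storm) = 0.4·0.2500 / (0.4·0.2500 + 0.8·0.7500) ≈ 0.1429
After 'falling': P(storm) = 0.6·0.1429 / (0.6·0.1429 + 0.2·0.8571) ≈ 0.3333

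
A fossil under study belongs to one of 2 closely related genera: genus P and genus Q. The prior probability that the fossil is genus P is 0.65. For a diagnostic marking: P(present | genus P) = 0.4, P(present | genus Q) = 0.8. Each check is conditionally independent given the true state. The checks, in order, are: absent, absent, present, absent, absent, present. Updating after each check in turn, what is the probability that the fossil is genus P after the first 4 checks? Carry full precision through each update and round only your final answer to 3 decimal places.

Each posterior becomes the prior for the next update.
After 'absent': P(genus P) = 0.6·0.6500 / (0.6·0.6500 + 0.2·0.3500) ≈ 0.8478
After 'absent': P(genus P) = 0.6·0.8478 / (0.6·0.8478 + 0.2·0.1522) ≈ 0.9435
After 'present': P(genus P) = 0.4·0.9435 / (0.4·0.9435 + 0.8·0.0565) ≈ 0.8931
After 'absent': P(genus P) = 0.6·0.8931 / (0.6·0.8931 + 0.2·0.1069) ≈ 0.9616

0.962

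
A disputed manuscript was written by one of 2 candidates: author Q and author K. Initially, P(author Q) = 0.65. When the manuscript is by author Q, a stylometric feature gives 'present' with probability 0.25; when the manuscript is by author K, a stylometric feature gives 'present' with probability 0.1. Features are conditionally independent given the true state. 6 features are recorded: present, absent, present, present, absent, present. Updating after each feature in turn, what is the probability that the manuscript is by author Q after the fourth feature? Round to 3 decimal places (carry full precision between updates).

After 'present': P(author Q) = 0.25·0.6500 / (0.25·0.6500 + 0.1·0.3500) ≈ 0.8228
After 'absent': P(author Q) = 0.75·0.8228 / (0.75·0.8228 + 0.9·0.1772) ≈ 0.7946
After 'present': P(author Q) = 0.25·0.7946 / (0.25·0.7946 + 0.1·0.2054) ≈ 0.9063
After 'present': P(author Q) = 0.25·0.9063 / (0.25·0.9063 + 0.1·0.0937) ≈ 0.9603

0.960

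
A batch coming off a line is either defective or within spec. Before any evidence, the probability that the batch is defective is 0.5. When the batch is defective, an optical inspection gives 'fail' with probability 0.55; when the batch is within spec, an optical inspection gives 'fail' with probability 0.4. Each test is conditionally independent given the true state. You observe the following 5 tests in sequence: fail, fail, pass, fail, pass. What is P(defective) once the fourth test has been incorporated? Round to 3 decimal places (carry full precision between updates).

After 'fail': P(defective) = 0.55·0.5000 / (0.55·0.5000 + 0.4·0.5000) ≈ 0.5789
After 'fail': P(defective) = 0.55·0.5789 / (0.55·0.5789 + 0.4·0.4211) ≈ 0.6541
After 'pass': P(defective) = 0.45·0.6541 / (0.45·0.6541 + 0.6·0.3459) ≈ 0.5864
After 'fail': P(defective) = 0.55·0.5864 / (0.55·0.5864 + 0.4·0.4136) ≈ 0.6610

0.661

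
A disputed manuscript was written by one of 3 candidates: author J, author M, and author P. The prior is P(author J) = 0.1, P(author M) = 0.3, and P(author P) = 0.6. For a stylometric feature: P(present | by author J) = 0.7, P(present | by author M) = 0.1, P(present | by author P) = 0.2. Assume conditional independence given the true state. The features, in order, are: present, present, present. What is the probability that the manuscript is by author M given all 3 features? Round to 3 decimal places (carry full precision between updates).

After 'present': normaliser = 0.7·0.1000 + 0.1·0.3000 + 0.2·0.6000; P(author J) ≈ 0.3182, P(author M) ≈ 0.1364, P(author P) ≈ 0.5455
After 'present': normaliser = 0.7·0.3182 + 0.1·0.1364 + 0.2·0.5455; P(author J) ≈ 0.6447, P(author M) ≈ 0.0395, P(author P) ≈ 0.3158
After 'present': normaliser = 0.7·0.6447 + 0.1·0.0395 + 0.2·0.3158; P(author J) ≈ 0.8706, P(author M) ≈ 0.0076, P(author P) ≈ 0.1218

0.008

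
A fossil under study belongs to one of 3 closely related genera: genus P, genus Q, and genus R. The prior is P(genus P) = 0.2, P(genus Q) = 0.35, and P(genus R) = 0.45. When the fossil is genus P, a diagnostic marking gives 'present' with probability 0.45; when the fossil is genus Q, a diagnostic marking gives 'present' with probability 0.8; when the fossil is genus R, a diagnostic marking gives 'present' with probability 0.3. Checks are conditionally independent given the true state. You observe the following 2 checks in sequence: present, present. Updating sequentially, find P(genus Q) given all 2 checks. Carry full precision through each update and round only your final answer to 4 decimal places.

After 'present': normaliser = 0.45·0.2000 + 0.8·0.3500 + 0.3·0.4500; P(genus P) ≈ 0.1782, P(genus Q) ≈ 0.5545, P(genus R) ≈ 0.2673
After 'present': normaliser = 0.45·0.1782 + 0.8·0.5545 + 0.3·0.2673; P(genus P) ≈ 0.1328, P(genus Q) ≈ 0.7344, P(genus R) ≈ 0.1328

0.7344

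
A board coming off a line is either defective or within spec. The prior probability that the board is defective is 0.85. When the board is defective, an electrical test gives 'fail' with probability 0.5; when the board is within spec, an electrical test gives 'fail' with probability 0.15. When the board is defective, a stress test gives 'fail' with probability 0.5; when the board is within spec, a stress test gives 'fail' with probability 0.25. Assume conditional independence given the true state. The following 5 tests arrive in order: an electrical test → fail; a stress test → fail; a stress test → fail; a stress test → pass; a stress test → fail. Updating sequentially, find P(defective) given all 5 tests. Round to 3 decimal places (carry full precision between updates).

After an electrical test='fail': P(defective) = 0.5·0.8500 / (0.5·0.8500 + 0.15·0.1500) ≈ 0.9497
After a stress test='fail': P(defective) = 0.5·0.9497 / (0.5·0.9497 + 0.25·0.0503) ≈ 0.9742
After a stress test='fail': P(defective) = 0.5·0.9742 / (0.5·0.9742 + 0.25·0.0258) ≈ 0.9869
After a stress test='pass': P(defective) = 0.5·0.9869 / (0.5·0.9869 + 0.75·0.0131) ≈ 0.9805
After a stress test='fail': P(defective) = 0.5·0.9805 / (0.5·0.9805 + 0.25·0.0195) ≈ 0.9902

0.990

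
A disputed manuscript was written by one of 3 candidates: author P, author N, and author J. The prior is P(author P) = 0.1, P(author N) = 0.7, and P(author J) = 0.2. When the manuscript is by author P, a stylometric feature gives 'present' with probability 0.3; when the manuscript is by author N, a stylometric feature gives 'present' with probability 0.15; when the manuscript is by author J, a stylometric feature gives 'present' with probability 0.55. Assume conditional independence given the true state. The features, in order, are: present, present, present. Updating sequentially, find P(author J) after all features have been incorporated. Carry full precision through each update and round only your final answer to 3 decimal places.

0.868

After 'present': normaliser = 0.3·0.1000 + 0.15·0.7000 + 0.55·0.2000; P(author P) ≈ 0.1224, P(author N) ≈ 0.4286, P(author J) ≈ 0.4490
After 'present': normaliser = 0.3·0.1224 + 0.15·0.4286 + 0.55·0.4490; P(author P) ≈ 0.1056, P(author N) ≈ 0.1848, P(author J) ≈ 0.7097
After 'present': normaliser = 0.3·0.1056 + 0.15·0.1848 + 0.55·0.7097; P(author P) ≈ 0.0704, P(author N) ≈ 0.0616, P(author J) ≈ 0.8679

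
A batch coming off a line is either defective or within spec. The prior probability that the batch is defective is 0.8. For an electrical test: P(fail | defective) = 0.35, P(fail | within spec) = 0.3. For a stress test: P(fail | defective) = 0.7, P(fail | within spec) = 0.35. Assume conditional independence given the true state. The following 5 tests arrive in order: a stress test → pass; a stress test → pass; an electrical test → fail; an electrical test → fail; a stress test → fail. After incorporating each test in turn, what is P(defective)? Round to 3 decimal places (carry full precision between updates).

Apply Bayes' rule sequentially, carrying P(defective) forward.
After a stress test='pass': P(defective) = 0.3·0.8000 / (0.3·0.8000 + 0.65·0.2000) ≈ 0.6486
After a stress test='pass': P(defective) = 0.3·0.6486 / (0.3·0.6486 + 0.65·0.3514) ≈ 0.4601
After an electrical test='fail': P(defective) = 0.35·0.4601 / (0.35·0.4601 + 0.3·0.5399) ≈ 0.4985
After an electrical test='fail': P(defective) = 0.35·0.4985 / (0.35·0.4985 + 0.3·0.5015) ≈ 0.5370
After a stress test='fail': P(defective) = 0.7·0.5370 / (0.7·0.5370 + 0.35·0.4630) ≈ 0.6988

0.699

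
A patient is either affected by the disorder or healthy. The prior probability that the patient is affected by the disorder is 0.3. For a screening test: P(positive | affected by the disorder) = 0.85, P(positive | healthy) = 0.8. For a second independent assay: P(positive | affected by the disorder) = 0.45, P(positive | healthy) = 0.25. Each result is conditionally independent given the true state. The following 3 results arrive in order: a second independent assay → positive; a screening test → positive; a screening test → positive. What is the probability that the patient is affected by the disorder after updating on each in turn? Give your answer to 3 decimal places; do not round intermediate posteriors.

0.465

After a second independent assay='positive': P(affected) = 0.45·0.3000 / (0.45·0.3000 + 0.25·0.7000) ≈ 0.4355
After a screening test='positive': P(affected) = 0.85·0.4355 / (0.85·0.4355 + 0.8·0.5645) ≈ 0.4504
After a screening test='positive': P(affected) = 0.85·0.4504 / (0.85·0.4504 + 0.8·0.5496) ≈ 0.4655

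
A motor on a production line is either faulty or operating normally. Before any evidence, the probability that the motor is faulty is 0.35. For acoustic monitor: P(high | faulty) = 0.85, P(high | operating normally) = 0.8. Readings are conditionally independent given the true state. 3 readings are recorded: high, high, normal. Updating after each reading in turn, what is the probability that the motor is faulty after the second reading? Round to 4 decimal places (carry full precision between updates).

After 'high': P(faulty) = 0.85·0.3500 / (0.85·0.3500 + 0.8·0.6500) ≈ 0.3639
After 'high': P(faulty) = 0.85·0.3639 / (0.85·0.3639 + 0.8·0.6361) ≈ 0.3781

0.3781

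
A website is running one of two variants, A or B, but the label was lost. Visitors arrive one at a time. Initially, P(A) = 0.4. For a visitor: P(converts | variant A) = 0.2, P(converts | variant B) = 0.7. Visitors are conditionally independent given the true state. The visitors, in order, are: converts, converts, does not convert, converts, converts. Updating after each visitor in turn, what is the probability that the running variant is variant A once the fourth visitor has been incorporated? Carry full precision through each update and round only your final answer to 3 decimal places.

0.040

Each posterior becomes the prior for the next update.
After 'converts': P(A) = 0.2·0.4000 / (0.2·0.4000 + 0.7·0.6000) ≈ 0.1600
After 'converts': P(A) = 0.2·0.1600 / (0.2·0.1600 + 0.7·0.8400) ≈ 0.0516
After 'does not convert': P(A) = 0.8·0.0516 / (0.8·0.0516 + 0.3·0.9484) ≈ 0.1267
After 'converts': P(A) = 0.2·0.1267 / (0.2·0.1267 + 0.7·0.8733) ≈ 0.0398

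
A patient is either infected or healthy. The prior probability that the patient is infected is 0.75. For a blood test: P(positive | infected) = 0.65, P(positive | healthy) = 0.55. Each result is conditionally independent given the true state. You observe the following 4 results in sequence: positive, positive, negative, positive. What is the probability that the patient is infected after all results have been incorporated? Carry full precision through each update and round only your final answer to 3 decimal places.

0.794

After 'positive': P(infected) = 0.65·0.7500 / (0.65·0.7500 + 0.55·0.2500) ≈ 0.7800
After 'positive': P(infected) = 0.65·0.7800 / (0.65·0.7800 + 0.55·0.2200) ≈ 0.8073
After 'negative': P(infected) = 0.35·0.8073 / (0.35·0.8073 + 0.45·0.1927) ≈ 0.7652
After 'positive': P(infected) = 0.65·0.7652 / (0.65·0.7652 + 0.55·0.2348) ≈ 0.7939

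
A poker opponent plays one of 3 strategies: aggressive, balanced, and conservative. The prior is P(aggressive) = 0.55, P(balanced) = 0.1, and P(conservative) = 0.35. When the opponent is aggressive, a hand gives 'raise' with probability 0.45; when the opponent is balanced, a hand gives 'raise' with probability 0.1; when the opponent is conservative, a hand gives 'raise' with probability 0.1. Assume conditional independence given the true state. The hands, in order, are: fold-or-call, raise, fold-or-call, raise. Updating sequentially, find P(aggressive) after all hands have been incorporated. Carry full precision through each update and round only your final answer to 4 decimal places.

Apply Bayes' rule sequentially, carrying P(aggressive) forward.
After 'fold-or-call': normaliser = 0.55·0.5500 + 0.9·0.1000 + 0.9·0.3500; P(aggressive) ≈ 0.4276, P(balanced) ≈ 0.1272, P(conservative) ≈ 0.4452
After 'raise': normaliser = 0.45·0.4276 + 0.1·0.1272 + 0.1·0.4452; P(aggressive) ≈ 0.7707, P(balanced) ≈ 0.0510, P(conservative) ≈ 0.1783
After 'fold-or-call': normaliser = 0.55·0.7707 + 0.9·0.0510 + 0.9·0.1783; P(aggressive) ≈ 0.6726, P(balanced) ≈ 0.0728, P(conservative) ≈ 0.2547
After 'raise': normaliser = 0.45·0.6726 + 0.1·0.0728 + 0.1·0.2547; P(aggressive) ≈ 0.9024, P(balanced) ≈ 0.0217, P(conservative) ≈ 0.0759

0.9024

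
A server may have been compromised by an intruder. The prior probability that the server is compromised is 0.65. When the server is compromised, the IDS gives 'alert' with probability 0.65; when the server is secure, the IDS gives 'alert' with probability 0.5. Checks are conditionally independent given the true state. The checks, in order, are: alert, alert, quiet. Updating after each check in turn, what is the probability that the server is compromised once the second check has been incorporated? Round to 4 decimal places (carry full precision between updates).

Each posterior becomes the prior for the next update.
After 'alert': P(compromised) = 0.65·0.6500 / (0.65·0.6500 + 0.5·0.3500) ≈ 0.7071
After 'alert': P(compromised) = 0.65·0.7071 / (0.65·0.7071 + 0.5·0.2929) ≈ 0.7584

0.7584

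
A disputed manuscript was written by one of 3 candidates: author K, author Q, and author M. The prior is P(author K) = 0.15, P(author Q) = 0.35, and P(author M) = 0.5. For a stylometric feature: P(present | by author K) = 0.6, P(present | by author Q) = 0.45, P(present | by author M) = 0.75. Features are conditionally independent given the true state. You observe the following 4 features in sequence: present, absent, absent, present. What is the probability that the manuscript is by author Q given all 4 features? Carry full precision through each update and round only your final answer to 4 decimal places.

Each posterior becomes the prior for the next update.
After 'present': normaliser = 0.6·0.1500 + 0.45·0.3500 + 0.75·0.5000; P(author K) ≈ 0.1446, P(author Q) ≈ 0.2530, P(author M) ≈ 0.6024
After 'absent': normaliser = 0.4·0.1446 + 0.55·0.2530 + 0.25·0.6024; P(author K) ≈ 0.1664, P(author Q) ≈ 0.4003, P(author M) ≈ 0.4333
After 'absent': normaliser = 0.4·0.1664 + 0.55·0.4003 + 0.25·0.4333; P(author K) ≈ 0.1685, P(author Q) ≈ 0.5574, P(author M) ≈ 0.2742
After 'present': normaliser = 0.6·0.1685 + 0.45·0.5574 + 0.75·0.2742; P(author K) ≈ 0.1813, P(author Q) ≈ 0.4499, P(author M) ≈ 0.3688

0.4499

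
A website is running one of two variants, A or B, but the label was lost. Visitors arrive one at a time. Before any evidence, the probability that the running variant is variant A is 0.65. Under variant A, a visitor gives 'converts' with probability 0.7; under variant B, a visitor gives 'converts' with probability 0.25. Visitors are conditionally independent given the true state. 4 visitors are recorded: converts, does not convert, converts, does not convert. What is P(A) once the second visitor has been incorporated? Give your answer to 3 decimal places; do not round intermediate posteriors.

After 'converts': P(A) = 0.7·0.6500 / (0.7·0.6500 + 0.25·0.3500) ≈ 0.8387
After 'does not convert': P(A) = 0.3·0.8387 / (0.3·0.8387 + 0.75·0.1613) ≈ 0.6753

0.675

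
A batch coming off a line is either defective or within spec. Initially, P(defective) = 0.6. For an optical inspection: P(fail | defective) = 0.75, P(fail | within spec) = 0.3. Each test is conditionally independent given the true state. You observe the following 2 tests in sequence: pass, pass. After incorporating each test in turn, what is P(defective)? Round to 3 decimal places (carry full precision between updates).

Apply Bayes' rule sequentially, carrying P(defective) forward.
After 'pass': P(defective) = 0.25·0.6000 / (0.25·0.6000 + 0.7·0.4000) ≈ 0.3488
After 'pass': P(defective) = 0.25·0.3488 / (0.25·0.3488 + 0.7·0.6512) ≈ 0.1606

0.161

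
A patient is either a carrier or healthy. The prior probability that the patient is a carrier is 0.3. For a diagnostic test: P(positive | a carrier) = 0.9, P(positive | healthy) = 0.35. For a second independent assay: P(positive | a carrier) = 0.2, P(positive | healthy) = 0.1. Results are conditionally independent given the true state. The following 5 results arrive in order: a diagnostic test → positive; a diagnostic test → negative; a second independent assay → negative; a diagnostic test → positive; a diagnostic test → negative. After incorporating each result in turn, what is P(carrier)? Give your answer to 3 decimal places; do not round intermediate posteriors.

Each posterior becomes the prior for the next update.
After a diagnostic test='positive': P(carrier) = 0.9·0.3000 / (0.9·0.3000 + 0.35·0.7000) ≈ 0.5243
After a diagnostic test='negative': P(carrier) = 0.1·0.5243 / (0.1·0.5243 + 0.65·0.4757) ≈ 0.1450
After a second independent assay='negative': P(carrier) = 0.8·0.1450 / (0.8·0.1450 + 0.9·0.8550) ≈ 0.1310
After a diagnostic test='positive': P(carrier) = 0.9·0.1310 / (0.9·0.1310 + 0.35·0.8690) ≈ 0.2793
After a diagnostic test='negative': P(carrier) = 0.1·0.2793 / (0.1·0.2793 + 0.65·0.7207) ≈ 0.0563

0.056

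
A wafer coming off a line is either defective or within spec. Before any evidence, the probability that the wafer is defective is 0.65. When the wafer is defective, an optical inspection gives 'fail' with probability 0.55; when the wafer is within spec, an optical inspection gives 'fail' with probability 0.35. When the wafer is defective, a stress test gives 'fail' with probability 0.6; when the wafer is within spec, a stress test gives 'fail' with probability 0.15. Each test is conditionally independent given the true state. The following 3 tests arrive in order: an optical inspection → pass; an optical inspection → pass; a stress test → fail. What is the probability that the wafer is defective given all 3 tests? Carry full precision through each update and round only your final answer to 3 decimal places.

Apply Bayes' rule sequentially, carrying P(defective) forward.
After an optical inspection='pass': P(defective) = 0.45·0.6500 / (0.45·0.6500 + 0.65·0.3500) ≈ 0.5625
After an optical inspection='pass': P(defective) = 0.45·0.5625 / (0.45·0.5625 + 0.65·0.4375) ≈ 0.4709
After a stress test='fail': P(defective) = 0.6·0.4709 / (0.6·0.4709 + 0.15·0.5291) ≈ 0.7807

0.781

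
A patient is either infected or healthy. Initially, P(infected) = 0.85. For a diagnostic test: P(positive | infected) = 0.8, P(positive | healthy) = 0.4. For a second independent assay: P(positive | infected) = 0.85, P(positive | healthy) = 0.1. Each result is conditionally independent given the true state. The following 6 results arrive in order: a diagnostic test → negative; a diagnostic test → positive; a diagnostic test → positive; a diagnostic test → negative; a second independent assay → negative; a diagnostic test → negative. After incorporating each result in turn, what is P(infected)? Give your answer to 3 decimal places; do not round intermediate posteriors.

0.123

After a diagnostic test='negative': P(infected) = 0.2·0.8500 / (0.2·0.8500 + 0.6·0.1500) ≈ 0.6538
After a diagnostic test='positive': P(infected) = 0.8·0.6538 / (0.8·0.6538 + 0.4·0.3462) ≈ 0.7907
After a diagnostic test='positive': P(infected) = 0.8·0.7907 / (0.8·0.7907 + 0.4·0.2093) ≈ 0.8831
After a diagnostic test='negative': P(infected) = 0.2·0.8831 / (0.2·0.8831 + 0.6·0.1169) ≈ 0.7158
After a second independent assay='negative': P(infected) = 0.15·0.7158 / (0.15·0.7158 + 0.9·0.2842) ≈ 0.2957
After a diagnostic test='negative': P(infected) = 0.2·0.2957 / (0.2·0.2957 + 0.6·0.7043) ≈ 0.1227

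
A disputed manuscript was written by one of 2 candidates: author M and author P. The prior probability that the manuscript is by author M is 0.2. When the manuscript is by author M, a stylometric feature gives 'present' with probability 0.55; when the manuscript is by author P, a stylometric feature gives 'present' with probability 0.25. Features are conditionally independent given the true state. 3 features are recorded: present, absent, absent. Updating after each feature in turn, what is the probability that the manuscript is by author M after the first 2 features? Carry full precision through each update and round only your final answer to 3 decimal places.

Apply Bayes' rule sequentially, carrying P(author M) forward.
After 'present': P(author M) = 0.55·0.2000 / (0.55·0.2000 + 0.25·0.8000) ≈ 0.3548
After 'absent': P(author M) = 0.45·0.3548 / (0.45·0.3548 + 0.75·0.6452) ≈ 0.2481

0.248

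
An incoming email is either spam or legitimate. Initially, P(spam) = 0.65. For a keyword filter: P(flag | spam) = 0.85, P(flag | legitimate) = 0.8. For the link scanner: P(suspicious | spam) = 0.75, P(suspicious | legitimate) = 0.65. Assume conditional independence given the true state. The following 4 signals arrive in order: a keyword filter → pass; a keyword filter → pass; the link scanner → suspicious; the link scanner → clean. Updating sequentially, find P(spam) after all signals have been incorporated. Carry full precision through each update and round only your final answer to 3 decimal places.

0.463

After a keyword filter='pass': P(spam) = 0.15·0.6500 / (0.15·0.6500 + 0.2·0.3500) ≈ 0.5821
After a keyword filter='pass': P(spam) = 0.15·0.5821 / (0.15·0.5821 + 0.2·0.4179) ≈ 0.5109
After the link scanner='suspicious': P(spam) = 0.75·0.5109 / (0.75·0.5109 + 0.65·0.4891) ≈ 0.5466
After the link scanner='clean': P(spam) = 0.25·0.5466 / (0.25·0.5466 + 0.35·0.4534) ≈ 0.4626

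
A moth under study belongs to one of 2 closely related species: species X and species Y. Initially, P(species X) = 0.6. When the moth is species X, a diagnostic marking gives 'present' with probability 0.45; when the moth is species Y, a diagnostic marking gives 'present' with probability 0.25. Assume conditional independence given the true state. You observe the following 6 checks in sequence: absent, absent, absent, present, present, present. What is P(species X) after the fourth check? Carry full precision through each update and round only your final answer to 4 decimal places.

After 'absent': P(species X) = 0.55·0.6000 / (0.55·0.6000 + 0.75·0.4000) ≈ 0.5238
After 'absent': P(species X) = 0.55·0.5238 / (0.55·0.5238 + 0.75·0.4762) ≈ 0.4465
After 'absent': P(species X) = 0.55·0.4465 / (0.55·0.4465 + 0.75·0.5535) ≈ 0.3717
After 'present': P(species X) = 0.45·0.3717 / (0.45·0.3717 + 0.25·0.6283) ≈ 0.5157

0.5157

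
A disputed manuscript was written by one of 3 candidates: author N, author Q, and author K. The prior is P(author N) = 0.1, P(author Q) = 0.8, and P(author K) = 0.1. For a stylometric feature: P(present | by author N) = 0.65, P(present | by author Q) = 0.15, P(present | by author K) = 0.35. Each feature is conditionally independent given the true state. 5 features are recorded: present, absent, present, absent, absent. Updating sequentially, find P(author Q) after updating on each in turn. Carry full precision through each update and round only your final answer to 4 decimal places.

0.6811

After 'present': normaliser = 0.65·0.1000 + 0.15·0.8000 + 0.35·0.1000; P(author N) ≈ 0.2955, P(author Q) ≈ 0.5455, P(author K) ≈ 0.1591
After 'absent': normaliser = 0.35·0.2955 + 0.85·0.5455 + 0.65·0.1591; P(author N) ≈ 0.1542, P(author Q) ≈ 0.6915, P(author K) ≈ 0.1542
After 'present': normaliser = 0.65·0.1542 + 0.15·0.6915 + 0.35·0.1542; P(author N) ≈ 0.3886, P(author Q) ≈ 0.4021, P(author K) ≈ 0.2093
After 'absent': normaliser = 0.35·0.3886 + 0.85·0.4021 + 0.65·0.2093; P(author N) ≈ 0.2216, P(author Q) ≈ 0.5568, P(author K) ≈ 0.2216
After 'absent': normaliser = 0.35·0.2216 + 0.85·0.5568 + 0.65·0.2216; P(author N) ≈ 0.1116, P(author Q) ≈ 0.6811, P(author K) ≈ 0.2073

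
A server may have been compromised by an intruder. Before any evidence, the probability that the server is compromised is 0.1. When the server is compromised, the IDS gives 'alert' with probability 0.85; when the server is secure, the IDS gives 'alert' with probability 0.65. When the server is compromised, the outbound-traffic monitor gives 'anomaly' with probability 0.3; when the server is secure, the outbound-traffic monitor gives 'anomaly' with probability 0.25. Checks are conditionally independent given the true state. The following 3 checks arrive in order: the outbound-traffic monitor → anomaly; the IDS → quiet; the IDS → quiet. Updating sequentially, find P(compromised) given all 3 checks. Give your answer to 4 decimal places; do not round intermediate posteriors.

After the outbound-traffic monitor='anomaly': P(compromised) = 0.3·0.1000 / (0.3·0.1000 + 0.25·0.9000) ≈ 0.1176
After the IDS='quiet': P(compromised) = 0.15·0.1176 / (0.15·0.1176 + 0.35·0.8824) ≈ 0.0541
After the IDS='quiet': P(compromised) = 0.15·0.0541 / (0.15·0.0541 + 0.35·0.9459) ≈ 0.0239

0.0239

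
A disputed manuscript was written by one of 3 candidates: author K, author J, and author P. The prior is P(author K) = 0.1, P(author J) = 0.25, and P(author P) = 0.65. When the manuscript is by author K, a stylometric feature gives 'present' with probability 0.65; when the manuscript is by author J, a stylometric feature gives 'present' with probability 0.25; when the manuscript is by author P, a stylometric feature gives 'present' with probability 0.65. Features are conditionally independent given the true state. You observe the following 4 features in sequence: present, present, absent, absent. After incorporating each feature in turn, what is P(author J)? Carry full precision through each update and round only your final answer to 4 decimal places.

0.1846

After 'present': normaliser = 0.65·0.1000 + 0.25·0.2500 + 0.65·0.6500; P(author K) ≈ 0.1182, P(author J) ≈ 0.1136, P(author P) ≈ 0.7682
After 'present': normaliser = 0.65·0.1182 + 0.25·0.1136 + 0.65·0.7682; P(author K) ≈ 0.1271, P(author J) ≈ 0.0470, P(author P) ≈ 0.8259
After 'absent': normaliser = 0.35·0.1271 + 0.75·0.0470 + 0.35·0.8259; P(author K) ≈ 0.1206, P(author J) ≈ 0.0956, P(author P) ≈ 0.7838
After 'absent': normaliser = 0.35·0.1206 + 0.75·0.0956 + 0.35·0.7838; P(author K) ≈ 0.1087, P(author J) ≈ 0.1846, P(author P) ≈ 0.7067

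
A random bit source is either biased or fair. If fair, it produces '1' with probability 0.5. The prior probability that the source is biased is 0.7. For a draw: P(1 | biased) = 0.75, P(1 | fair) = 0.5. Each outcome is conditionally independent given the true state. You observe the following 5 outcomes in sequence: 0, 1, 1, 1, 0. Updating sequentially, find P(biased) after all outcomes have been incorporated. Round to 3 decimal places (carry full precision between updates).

After '0': P(biased) = 0.25·0.7000 / (0.25·0.7000 + 0.5·0.3000) ≈ 0.5385
After '1': P(biased) = 0.75·0.5385 / (0.75·0.5385 + 0.5·0.4615) ≈ 0.6364
After '1': P(biased) = 0.75·0.6364 / (0.75·0.6364 + 0.5·0.3636) ≈ 0.7241
After '1': P(biased) = 0.75·0.7241 / (0.75·0.7241 + 0.5·0.2759) ≈ 0.7975
After '0': P(biased) = 0.25·0.7975 / (0.25·0.7975 + 0.5·0.2025) ≈ 0.6632

0.663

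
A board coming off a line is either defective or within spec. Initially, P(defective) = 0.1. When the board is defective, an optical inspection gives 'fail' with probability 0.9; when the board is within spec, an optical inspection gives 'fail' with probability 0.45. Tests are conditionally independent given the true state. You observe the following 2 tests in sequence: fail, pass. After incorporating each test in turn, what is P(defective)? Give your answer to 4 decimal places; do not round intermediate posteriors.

After 'fail': P(defective) = 0.9·0.1000 / (0.9·0.1000 + 0.45·0.9000) ≈ 0.1818
After 'pass': P(defective) = 0.1·0.1818 / (0.1·0.1818 + 0.55·0.8182) ≈ 0.0388

0.0388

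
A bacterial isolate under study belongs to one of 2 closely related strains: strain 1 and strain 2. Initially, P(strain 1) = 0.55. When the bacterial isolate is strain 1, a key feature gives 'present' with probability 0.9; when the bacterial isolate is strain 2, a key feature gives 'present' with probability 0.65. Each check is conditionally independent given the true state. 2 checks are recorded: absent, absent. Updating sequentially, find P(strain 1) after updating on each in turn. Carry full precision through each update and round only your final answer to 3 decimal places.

Apply Bayes' rule sequentially, carrying P(strain 1) forward.
After 'absent': P(strain 1) = 0.1·0.5500 / (0.1·0.5500 + 0.35·0.4500) ≈ 0.2588
After 'absent': P(strain 1) = 0.1·0.2588 / (0.1·0.2588 + 0.35·0.7412) ≈ 0.0907

0.091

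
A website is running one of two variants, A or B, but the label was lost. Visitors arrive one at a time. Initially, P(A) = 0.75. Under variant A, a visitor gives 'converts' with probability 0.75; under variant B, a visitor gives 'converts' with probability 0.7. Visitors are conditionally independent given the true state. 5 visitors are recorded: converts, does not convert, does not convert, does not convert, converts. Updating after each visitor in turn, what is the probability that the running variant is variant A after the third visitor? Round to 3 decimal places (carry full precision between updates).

0.691

Apply Bayes' rule sequentially, carrying P(A) forward.
After 'converts': P(A) = 0.75·0.7500 / (0.75·0.7500 + 0.7·0.2500) ≈ 0.7627
After 'does not convert': P(A) = 0.25·0.7627 / (0.25·0.7627 + 0.3·0.2373) ≈ 0.7282
After 'does not convert': P(A) = 0.25·0.7282 / (0.25·0.7282 + 0.3·0.2718) ≈ 0.6906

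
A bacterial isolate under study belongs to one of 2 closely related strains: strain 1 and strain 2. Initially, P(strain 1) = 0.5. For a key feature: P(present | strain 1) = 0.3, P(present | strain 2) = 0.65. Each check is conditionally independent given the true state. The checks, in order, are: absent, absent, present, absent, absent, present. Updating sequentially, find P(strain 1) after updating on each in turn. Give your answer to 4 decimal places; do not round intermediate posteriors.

After 'absent': P(strain 1) = 0.7·0.5000 / (0.7·0.5000 + 0.35·0.5000) ≈ 0.6667
After 'absent': P(strain 1) = 0.7·0.6667 / (0.7·0.6667 + 0.35·0.3333) ≈ 0.8000
After 'present': P(strain 1) = 0.3·0.8000 / (0.3·0.8000 + 0.65·0.2000) ≈ 0.6486
After 'absent': P(strain 1) = 0.7·0.6486 / (0.7·0.6486 + 0.35·0.3514) ≈ 0.7869
After 'absent': P(strain 1) = 0.7·0.7869 / (0.7·0.7869 + 0.35·0.2131) ≈ 0.8807
After 'present': P(strain 1) = 0.3·0.8807 / (0.3·0.8807 + 0.65·0.1193) ≈ 0.7732

0.7732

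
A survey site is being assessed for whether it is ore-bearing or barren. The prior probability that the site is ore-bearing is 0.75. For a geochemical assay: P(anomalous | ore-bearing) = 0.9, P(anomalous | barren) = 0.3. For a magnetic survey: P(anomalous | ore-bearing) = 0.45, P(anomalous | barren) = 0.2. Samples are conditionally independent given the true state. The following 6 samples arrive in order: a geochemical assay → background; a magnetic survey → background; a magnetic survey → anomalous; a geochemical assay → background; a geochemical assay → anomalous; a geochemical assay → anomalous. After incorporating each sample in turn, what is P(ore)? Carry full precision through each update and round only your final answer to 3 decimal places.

Each posterior becomes the prior for the next update.
After a geochemical assay='background': P(ore) = 0.1·0.7500 / (0.1·0.7500 + 0.7·0.2500) ≈ 0.3000
After a magnetic survey='background': P(ore) = 0.55·0.3000 / (0.55·0.3000 + 0.8·0.7000) ≈ 0.2276
After a magnetic survey='anomalous': P(ore) = 0.45·0.2276 / (0.45·0.2276 + 0.2·0.7724) ≈ 0.3987
After a geochemical assay='background': P(ore) = 0.1·0.3987 / (0.1·0.3987 + 0.7·0.6013) ≈ 0.0865
After a geochemical assay='anomalous': P(ore) = 0.9·0.0865 / (0.9·0.0865 + 0.3·0.9135) ≈ 0.2213
After a geochemical assay='anomalous': P(ore) = 0.9·0.2213 / (0.9·0.2213 + 0.3·0.7787) ≈ 0.4601

0.460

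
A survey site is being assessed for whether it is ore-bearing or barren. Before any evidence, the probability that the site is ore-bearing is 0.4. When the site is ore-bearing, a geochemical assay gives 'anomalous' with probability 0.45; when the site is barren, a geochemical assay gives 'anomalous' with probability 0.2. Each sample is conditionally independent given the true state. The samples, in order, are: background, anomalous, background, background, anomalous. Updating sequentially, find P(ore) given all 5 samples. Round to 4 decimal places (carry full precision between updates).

After 'background': P(ore) = 0.55·0.4000 / (0.55·0.4000 + 0.8·0.6000) ≈ 0.3143
After 'anomalous': P(ore) = 0.45·0.3143 / (0.45·0.3143 + 0.2·0.6857) ≈ 0.5077
After 'background': P(ore) = 0.55·0.5077 / (0.55·0.5077 + 0.8·0.4923) ≈ 0.4149
After 'background': P(ore) = 0.55·0.4149 / (0.55·0.4149 + 0.8·0.5851) ≈ 0.3277
After 'anomalous': P(ore) = 0.45·0.3277 / (0.45·0.3277 + 0.2·0.6723) ≈ 0.5231

0.5231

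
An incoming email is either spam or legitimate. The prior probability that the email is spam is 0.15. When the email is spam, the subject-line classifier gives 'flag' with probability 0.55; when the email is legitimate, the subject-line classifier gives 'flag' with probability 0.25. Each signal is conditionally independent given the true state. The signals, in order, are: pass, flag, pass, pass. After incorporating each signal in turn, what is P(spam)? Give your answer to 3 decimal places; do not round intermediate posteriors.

After 'pass': P(spam) = 0.45·0.1500 / (0.45·0.1500 + 0.75·0.8500) ≈ 0.0957
After 'flag': P(spam) = 0.55·0.0957 / (0.55·0.0957 + 0.25·0.9043) ≈ 0.1889
After 'pass': P(spam) = 0.45·0.1889 / (0.45·0.1889 + 0.75·0.8111) ≈ 0.1226
After 'pass': P(spam) = 0.45·0.1226 / (0.45·0.1226 + 0.75·0.8774) ≈ 0.0774

0.077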